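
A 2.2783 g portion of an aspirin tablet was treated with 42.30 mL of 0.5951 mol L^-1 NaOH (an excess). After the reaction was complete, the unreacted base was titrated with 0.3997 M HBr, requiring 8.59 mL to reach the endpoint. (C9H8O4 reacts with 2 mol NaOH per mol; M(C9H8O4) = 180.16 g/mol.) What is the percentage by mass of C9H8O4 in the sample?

Total n(NaOH) added = 0.5951 x 0.04230 = 0.02517 mol.
n(HBr) used = 0.3997 x 0.008590 = 0.003433 mol, which equals the excess n(NaOH).
So n(NaOH) consumed by the sample = 0.02517 - 0.003433 = 0.02174 mol.
n(C9H8O4) = 0.02174 / 2 = 0.01087 mol.
mass C9H8O4 = 0.01087 x 180.16 = 1.958 g, so %C9H8O4 = 1.958/2.2783 x 100 = 86.0%.

86.0%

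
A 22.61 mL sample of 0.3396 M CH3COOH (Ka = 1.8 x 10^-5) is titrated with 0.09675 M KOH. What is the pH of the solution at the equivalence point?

n(CH3COOH) = 0.3396 x 0.02261 = 0.007678 mol; V(KOH) at equivalence = 0.007678/0.09675 = 0.07936 L.
At equivalence all the acid is converted to CH3COO-; total volume = 0.02261 + 0.07936 = 0.1020 L, so [CH3COO-] = 0.007678/0.1020 = 0.07530 M.
Kb = Kw/Ka = 1.0e-14 / 1.8 x 10^-5 = 5.56e-10.
[OH^-] = sqrt(Kb x [CH3COO-]) = sqrt(5.56e-10 x 0.07530) = 6.47e-6 M.
pOH = 5.19, so pH = 14.00 - 5.19 = 8.81.

8.81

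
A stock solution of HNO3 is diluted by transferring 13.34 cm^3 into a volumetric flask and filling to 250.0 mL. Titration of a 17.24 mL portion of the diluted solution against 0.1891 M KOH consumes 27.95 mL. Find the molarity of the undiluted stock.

5.75 M

n(KOH) = 0.1891 x 0.02795 = 0.005285 mol.
n(HNO3) in the aliquot = 0.005285 mol.
[diluted HNO3] = 0.005285 / 0.01724 = 0.3066 M.
Dilution factor = 250.0/13.34 = 18.74, so [stock] = 0.3066 x 18.74 = 5.75 M.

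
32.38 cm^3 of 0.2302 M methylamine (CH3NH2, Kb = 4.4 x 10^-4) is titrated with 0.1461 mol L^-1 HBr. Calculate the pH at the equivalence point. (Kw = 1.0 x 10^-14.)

5.85

n(CH3NH2) = 0.2302 x 0.03238 = 0.007454 mol; V(HBr) at equivalence = 0.007454/0.1461 = 0.05102 L.
At equivalence the base is fully converted to CH3NH3+; total volume = 0.08340 L, so [CH3NH3+] = 0.007454/0.08340 = 0.08938 M.
Ka(CH3NH3+) = Kw/Kb = 1.0e-14 / 4.4 x 10^-4 = 2.27e-11.
[H^+] = sqrt(Ka x [CH3NH3+]) = sqrt(2.27e-11 x 0.08938) = 1.43e-6 M.
pH = -log(1.43e-6) = 5.85.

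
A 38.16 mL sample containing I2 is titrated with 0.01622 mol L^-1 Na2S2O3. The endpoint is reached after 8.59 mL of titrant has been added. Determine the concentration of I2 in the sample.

n(Na2S2O3) = 0.01622 x 0.008590 = 0.0001393 mol.
From the balanced equation, 2 mol Na2S2O3 reacts with 1 mol I2, so n(I2) = 0.0001393 x 1/2 = 6.966e-5 mol.
[I2] = 6.966e-5 / 0.03816 L = 0.00183 M.

0.00183 M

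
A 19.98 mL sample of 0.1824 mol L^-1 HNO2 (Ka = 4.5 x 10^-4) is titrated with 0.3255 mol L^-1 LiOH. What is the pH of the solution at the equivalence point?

8.21

n(HNO2) = 0.1824 x 0.01998 = 0.003644 mol; V(LiOH) at equivalence = 0.003644/0.3255 = 0.01120 L.
At equivalence all the acid is converted to NO2-; total volume = 0.01998 + 0.01120 = 0.03118 L, so [NO2-] = 0.003644/0.03118 = 0.1169 M.
Kb = Kw/Ka = 1.0e-14 / 4.5 x 10^-4 = 2.22e-11.
[OH^-] = sqrt(Kb x [NO2-]) = sqrt(2.22e-11 x 0.1169) = 1.61e-6 M.
pOH = 5.79, so pH = 14.00 - 5.79 = 8.21.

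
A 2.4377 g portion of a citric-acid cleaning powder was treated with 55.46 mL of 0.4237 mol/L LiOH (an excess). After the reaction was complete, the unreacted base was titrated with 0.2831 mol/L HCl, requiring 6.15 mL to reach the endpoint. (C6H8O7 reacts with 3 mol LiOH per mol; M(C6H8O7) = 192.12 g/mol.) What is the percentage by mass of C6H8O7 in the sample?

Total n(LiOH) added = 0.4237 x 0.05546 = 0.02350 mol.
n(HCl) used = 0.2831 x 0.006150 = 0.001741 mol, which equals the excess n(LiOH).
So n(LiOH) consumed by the sample = 0.02350 - 0.001741 = 0.02176 mol.
n(C6H8O7) = 0.02176 / 3 = 0.007252 mol.
mass C6H8O7 = 0.007252 x 192.12 = 1.393 g, so %C6H8O7 = 1.393/2.4377 x 100 = 57.2%.

57.2%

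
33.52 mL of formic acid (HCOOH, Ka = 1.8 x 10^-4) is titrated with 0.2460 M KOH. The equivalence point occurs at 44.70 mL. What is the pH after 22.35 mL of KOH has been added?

3.74

22.35 mL is exactly half the equivalence volume (44.70/2), i.e. the half-equivalence point.
There, n(HA) = n(A^-), so pH = pKa = -log(1.8 x 10^-4) = 3.74.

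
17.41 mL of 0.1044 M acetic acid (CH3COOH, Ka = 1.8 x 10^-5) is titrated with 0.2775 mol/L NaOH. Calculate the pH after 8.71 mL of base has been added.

12.36

n(acid) = 0.1044 x 0.01741 = 0.001818 mol; n(NaOH) added = 0.2775 x 0.008710 = 0.002417 mol.
Base is in excess by 0.002417 - 0.001818 = 0.0005994 mol in a total volume of 0.02612 L.
[OH^-] = 0.0005994/0.02612 = 0.02295 M, so pOH = 1.64 and pH = 14.00 - 1.64 = 12.36.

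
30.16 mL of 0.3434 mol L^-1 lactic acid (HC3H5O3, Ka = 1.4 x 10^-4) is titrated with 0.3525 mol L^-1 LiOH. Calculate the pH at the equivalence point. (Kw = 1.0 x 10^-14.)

n(HC3H5O3) = 0.3434 x 0.03016 = 0.01036 mol; V(LiOH) at equivalence = 0.01036/0.3525 = 0.02938 L.
At equivalence all the acid is converted to C3H5O3-; total volume = 0.03016 + 0.02938 = 0.05954 L, so [C3H5O3-] = 0.01036/0.05954 = 0.1739 M.
Kb = Kw/Ka = 1.0e-14 / 1.4 x 10^-4 = 7.14e-11.
[OH^-] = sqrt(Kb x [C3H5O3-]) = sqrt(7.14e-11 x 0.1739) = 3.52e-6 M.
pOH = 5.45, so pH = 14.00 - 5.45 = 8.55.

8.55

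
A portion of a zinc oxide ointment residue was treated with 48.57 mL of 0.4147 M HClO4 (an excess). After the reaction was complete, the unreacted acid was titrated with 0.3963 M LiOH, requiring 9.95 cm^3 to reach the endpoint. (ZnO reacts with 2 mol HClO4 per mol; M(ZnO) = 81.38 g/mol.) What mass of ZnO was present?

0.659 g

Total n(HClO4) added = 0.4147 x 0.04857 = 0.02014 mol.
n(LiOH) used = 0.3963 x 0.009950 = 0.003943 mol, which equals the excess n(HClO4).
So n(HClO4) consumed by the sample = 0.02014 - 0.003943 = 0.01620 mol.
n(ZnO) = 0.01620 / 2 = 0.008099 mol.
mass = 0.008099 mol x 81.38 g/mol = 0.659 g.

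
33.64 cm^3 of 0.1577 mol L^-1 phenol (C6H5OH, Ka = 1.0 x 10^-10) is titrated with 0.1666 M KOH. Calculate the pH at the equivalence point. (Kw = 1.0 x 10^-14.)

n(C6H5OH) = 0.1577 x 0.03364 = 0.005305 mol; V(KOH) at equivalence = 0.005305/0.1666 = 0.03184 L.
At equivalence all the acid is converted to C6H5O-; total volume = 0.03364 + 0.03184 = 0.06548 L, so [C6H5O-] = 0.005305/0.06548 = 0.08101 M.
Kb = Kw/Ka = 1.0e-14 / 1.0 x 10^-10 = 0.000100.
[OH^-] = sqrt(Kb x [C6H5O-]) = sqrt(0.000100 x 0.08101) = 0.00285 M.
pOH = 2.55, so pH = 14.00 - 2.55 = 11.45.

11.45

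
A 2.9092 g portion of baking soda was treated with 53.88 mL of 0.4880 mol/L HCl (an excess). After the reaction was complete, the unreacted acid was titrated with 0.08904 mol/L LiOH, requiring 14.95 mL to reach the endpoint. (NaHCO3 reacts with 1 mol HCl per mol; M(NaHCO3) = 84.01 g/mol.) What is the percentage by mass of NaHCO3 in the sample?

72.1%

Total n(HCl) added = 0.4880 x 0.05388 = 0.02629 mol.
n(LiOH) used = 0.08904 x 0.01495 = 0.001331 mol, which equals the excess n(HCl).
So n(HCl) consumed by the sample = 0.02629 - 0.001331 = 0.02496 mol.
n(NaHCO3) = 0.02496 / 1 = 0.02496 mol.
mass NaHCO3 = 0.02496 x 84.01 = 2.097 g, so %NaHCO3 = 2.097/2.9092 x 100 = 72.1%.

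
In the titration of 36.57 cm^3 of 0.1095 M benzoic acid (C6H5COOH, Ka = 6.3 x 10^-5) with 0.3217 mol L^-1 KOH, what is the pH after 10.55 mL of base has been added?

Initial n(C6H5COOH) = 0.1095 x 0.03657 = 0.004004 mol.
n(KOH) added = 0.3217 x 0.01055 = 0.003394 mol, converting that many moles of C6H5COOH to C6H5COO-.
Remaining n(C6H5COOH) = 0.0006105 mol; n(C6H5COO-) = 0.003394 mol.
By Henderson-Hasselbalch, pH = pKa + log([A^-]/[HA]) = 4.20 + log(0.003394/0.0006105) = 4.20 + (+0.75) = 4.95.

4.95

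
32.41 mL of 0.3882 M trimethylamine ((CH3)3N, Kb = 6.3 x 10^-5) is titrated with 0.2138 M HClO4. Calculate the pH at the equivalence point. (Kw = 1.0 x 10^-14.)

5.33

n((CH3)3N) = 0.3882 x 0.03241 = 0.01258 mol; V(HClO4) at equivalence = 0.01258/0.2138 = 0.05885 L.
At equivalence the base is fully converted to (CH3)3NH+; total volume = 0.09126 L, so [(CH3)3NH+] = 0.01258/0.09126 = 0.1379 M.
Ka((CH3)3NH+) = Kw/Kb = 1.0e-14 / 6.3 x 10^-5 = 1.59e-10.
[H^+] = sqrt(Ka x [(CH3)3NH+]) = sqrt(1.59e-10 x 0.1379) = 4.68e-6 M.
pH = -log(4.68e-6) = 5.33.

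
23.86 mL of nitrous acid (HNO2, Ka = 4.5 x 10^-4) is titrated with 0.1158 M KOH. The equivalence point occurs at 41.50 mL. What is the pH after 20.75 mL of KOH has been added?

3.35

20.75 mL is exactly half the equivalence volume (41.50/2), i.e. the half-equivalence point.
There, n(HA) = n(A^-), so pH = pKa = -log(4.5 x 10^-4) = 3.35.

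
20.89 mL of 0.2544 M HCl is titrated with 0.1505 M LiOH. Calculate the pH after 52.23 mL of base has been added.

n(acid) = 0.2544 x 0.02089 = 0.005314 mol; n(LiOH) added = 0.1505 x 0.05223 = 0.007861 mol.
Base is in excess by 0.007861 - 0.005314 = 0.002546 mol in a total volume of 0.07312 L.
[OH^-] = 0.002546/0.07312 = 0.03482 M, so pOH = 1.46 and pH = 14.00 - 1.46 = 12.54.

12.54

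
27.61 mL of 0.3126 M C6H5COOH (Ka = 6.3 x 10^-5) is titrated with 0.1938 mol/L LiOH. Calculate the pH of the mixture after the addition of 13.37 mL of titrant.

3.83

Initial n(C6H5COOH) = 0.3126 x 0.02761 = 0.008631 mol.
n(LiOH) added = 0.1938 x 0.01337 = 0.002591 mol, converting that many moles of C6H5COOH to C6H5COO-.
Remaining n(C6H5COOH) = 0.006040 mol; n(C6H5COO-) = 0.002591 mol.
By Henderson-Hasselbalch, pH = pKa + log([A^-]/[HA]) = 4.20 + log(0.002591/0.006040) = 4.20 + (-0.37) = 3.83.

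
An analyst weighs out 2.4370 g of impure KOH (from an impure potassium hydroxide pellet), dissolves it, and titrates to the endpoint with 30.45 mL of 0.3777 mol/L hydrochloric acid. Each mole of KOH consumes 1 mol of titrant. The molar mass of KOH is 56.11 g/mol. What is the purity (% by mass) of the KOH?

26.5%

n(HCl) = 0.3777 x 0.03045 = 0.01150 mol.
n(KOH) = 0.01150 / 1 = 0.01150 mol.
mass of KOH = 0.01150 x 56.11 = 0.6453 g.
% purity = 0.6453 / 2.4370 x 100 = 26.5%.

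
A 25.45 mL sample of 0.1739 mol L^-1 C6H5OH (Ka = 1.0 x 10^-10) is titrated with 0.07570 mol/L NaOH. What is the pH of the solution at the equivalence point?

11.36

n(C6H5OH) = 0.1739 x 0.02545 = 0.004426 mol; V(NaOH) at equivalence = 0.004426/0.07570 = 0.05846 L.
At equivalence all the acid is converted to C6H5O-; total volume = 0.02545 + 0.05846 = 0.08391 L, so [C6H5O-] = 0.004426/0.08391 = 0.05274 M.
Kb = Kw/Ka = 1.0e-14 / 1.0 x 10^-10 = 0.000100.
[OH^-] = sqrt(Kb x [C6H5O-]) = sqrt(0.000100 x 0.05274) = 0.00230 M.
pOH = 2.64, so pH = 14.00 - 2.64 = 11.36.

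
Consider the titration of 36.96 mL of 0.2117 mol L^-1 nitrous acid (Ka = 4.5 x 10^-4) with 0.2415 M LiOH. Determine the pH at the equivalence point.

8.20

n(HNO2) = 0.2117 x 0.03696 = 0.007824 mol; V(LiOH) at equivalence = 0.007824/0.2415 = 0.03240 L.
At equivalence all the acid is converted to NO2-; total volume = 0.03696 + 0.03240 = 0.06936 L, so [NO2-] = 0.007824/0.06936 = 0.1128 M.
Kb = Kw/Ka = 1.0e-14 / 4.5 x 10^-4 = 2.22e-11.
[OH^-] = sqrt(Kb x [NO2-]) = sqrt(2.22e-11 x 0.1128) = 1.58e-6 M.
pOH = 5.80, so pH = 14.00 - 5.80 = 8.20.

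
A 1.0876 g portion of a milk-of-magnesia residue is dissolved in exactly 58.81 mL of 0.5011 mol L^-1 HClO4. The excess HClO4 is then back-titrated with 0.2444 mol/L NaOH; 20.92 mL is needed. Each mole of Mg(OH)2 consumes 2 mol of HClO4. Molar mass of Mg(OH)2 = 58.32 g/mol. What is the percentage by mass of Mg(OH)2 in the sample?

Total n(HClO4) added = 0.5011 x 0.05881 = 0.02947 mol.
n(NaOH) used = 0.2444 x 0.02092 = 0.005113 mol, which equals the excess n(HClO4).
So n(HClO4) consumed by the sample = 0.02947 - 0.005113 = 0.02436 mol.
n(Mg(OH)2) = 0.02436 / 2 = 0.01218 mol.
mass Mg(OH)2 = 0.01218 x 58.32 = 0.7102 g, so %Mg(OH)2 = 0.7102/1.0876 x 100 = 65.3%.

65.3%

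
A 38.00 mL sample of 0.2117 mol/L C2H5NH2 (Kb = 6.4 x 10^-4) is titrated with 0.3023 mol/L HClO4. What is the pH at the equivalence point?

n(C2H5NH2) = 0.2117 x 0.03800 = 0.008045 mol; V(HClO4) at equivalence = 0.008045/0.3023 = 0.02661 L.
At equivalence the base is fully converted to C2H5NH3+; total volume = 0.06461 L, so [C2H5NH3+] = 0.008045/0.06461 = 0.1245 M.
Ka(C2H5NH3+) = Kw/Kb = 1.0e-14 / 6.4 x 10^-4 = 1.56e-11.
[H^+] = sqrt(Ka x [C2H5NH3+]) = sqrt(1.56e-11 x 0.1245) = 1.39e-6 M.
pH = -log(1.39e-6) = 5.86.

5.86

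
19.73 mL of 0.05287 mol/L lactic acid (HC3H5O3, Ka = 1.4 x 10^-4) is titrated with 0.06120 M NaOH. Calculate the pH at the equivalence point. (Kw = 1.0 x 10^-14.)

n(HC3H5O3) = 0.05287 x 0.01973 = 0.001043 mol; V(NaOH) at equivalence = 0.001043/0.06120 = 0.01704 L.
At equivalence all the acid is converted to C3H5O3-; total volume = 0.01973 + 0.01704 = 0.03677 L, so [C3H5O3-] = 0.001043/0.03677 = 0.02837 M.
Kb = Kw/Ka = 1.0e-14 / 1.4 x 10^-4 = 7.14e-11.
[OH^-] = sqrt(Kb x [C3H5O3-]) = sqrt(7.14e-11 x 0.02837) = 1.42e-6 M.
pOH = 5.85, so pH = 14.00 - 5.85 = 8.15.

8.15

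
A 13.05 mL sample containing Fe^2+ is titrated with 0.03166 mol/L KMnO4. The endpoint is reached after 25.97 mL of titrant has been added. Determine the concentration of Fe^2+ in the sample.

0.315 M

n(KMnO4) = 0.03166 x 0.02597 = 0.0008222 mol.
From the balanced equation, 1 mol KMnO4 reacts with 5 mol Fe^2+, so n(Fe^2+) = 0.0008222 x 5/1 = 0.004111 mol.
[Fe^2+] = 0.004111 / 0.01305 L = 0.315 M.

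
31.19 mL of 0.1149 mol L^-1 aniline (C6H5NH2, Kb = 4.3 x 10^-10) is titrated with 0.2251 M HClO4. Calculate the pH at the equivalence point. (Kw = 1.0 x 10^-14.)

2.88

n(C6H5NH2) = 0.1149 x 0.03119 = 0.003584 mol; V(HClO4) at equivalence = 0.003584/0.2251 = 0.01592 L.
At equivalence the base is fully converted to C6H5NH3+; total volume = 0.04711 L, so [C6H5NH3+] = 0.003584/0.04711 = 0.07607 M.
Ka(C6H5NH3+) = Kw/Kb = 1.0e-14 / 4.3 x 10^-10 = 2.33e-5.
[H^+] = sqrt(Ka x [C6H5NH3+]) = sqrt(2.33e-5 x 0.07607) = 0.00133 M.
pH = -log(0.00133) = 2.88.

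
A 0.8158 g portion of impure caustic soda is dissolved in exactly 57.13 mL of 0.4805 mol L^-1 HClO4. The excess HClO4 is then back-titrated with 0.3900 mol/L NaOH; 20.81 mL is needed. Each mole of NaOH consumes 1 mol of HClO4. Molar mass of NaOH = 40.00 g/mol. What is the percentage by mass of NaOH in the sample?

Total n(HClO4) added = 0.4805 x 0.05713 = 0.02745 mol.
n(NaOH) used = 0.3900 x 0.02081 = 0.008116 mol, which equals the excess n(HClO4).
So n(HClO4) consumed by the sample = 0.02745 - 0.008116 = 0.01934 mol.
n(NaOH) = 0.01934 / 1 = 0.01934 mol.
mass NaOH = 0.01934 x 40.00 = 0.7734 g, so %NaOH = 0.7734/0.8158 x 100 = 94.8%.

94.8%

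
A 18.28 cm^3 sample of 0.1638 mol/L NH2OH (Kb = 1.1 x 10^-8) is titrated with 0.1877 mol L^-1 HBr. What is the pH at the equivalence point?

n(NH2OH) = 0.1638 x 0.01828 = 0.002994 mol; V(HBr) at equivalence = 0.002994/0.1877 = 0.01595 L.
At equivalence the base is fully converted to NH3OH+; total volume = 0.03423 L, so [NH3OH+] = 0.002994/0.03423 = 0.08747 M.
Ka(NH3OH+) = Kw/Kb = 1.0e-14 / 1.1 x 10^-8 = 9.09e-7.
[H^+] = sqrt(Ka x [NH3OH+]) = sqrt(9.09e-7 x 0.08747) = 0.000282 M.
pH = -log(0.000282) = 3.55.

3.55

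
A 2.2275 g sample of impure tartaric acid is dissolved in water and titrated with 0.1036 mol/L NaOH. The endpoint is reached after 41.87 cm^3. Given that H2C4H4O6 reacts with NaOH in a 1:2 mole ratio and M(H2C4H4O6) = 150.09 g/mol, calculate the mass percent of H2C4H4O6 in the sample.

n(NaOH) = 0.1036 x 0.04187 = 0.004338 mol.
n(H2C4H4O6) = 0.004338 / 2 = 0.002169 mol.
mass of H2C4H4O6 = 0.002169 x 150.09 = 0.3255 g.
% purity = 0.3255 / 2.2275 x 100 = 14.6%.

14.6%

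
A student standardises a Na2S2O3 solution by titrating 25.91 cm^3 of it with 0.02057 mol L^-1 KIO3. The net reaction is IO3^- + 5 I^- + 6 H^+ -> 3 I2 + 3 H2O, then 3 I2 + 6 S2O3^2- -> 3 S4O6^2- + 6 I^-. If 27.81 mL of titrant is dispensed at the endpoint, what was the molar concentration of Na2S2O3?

0.132 M

n(KIO3) = 0.02057 x 0.02781 = 0.0005721 mol.
From the balanced equation, 1 mol KIO3 reacts with 6 mol Na2S2O3, so n(Na2S2O3) = 0.0005721 x 6/1 = 0.003432 mol.
[Na2S2O3] = 0.003432 / 0.02591 L = 0.132 M.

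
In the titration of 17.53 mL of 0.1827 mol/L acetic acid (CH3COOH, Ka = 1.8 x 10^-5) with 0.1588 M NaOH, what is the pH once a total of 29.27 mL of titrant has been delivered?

n(acid) = 0.1827 x 0.01753 = 0.003203 mol; n(NaOH) added = 0.1588 x 0.02927 = 0.004648 mol.
Base is in excess by 0.004648 - 0.003203 = 0.001445 mol in a total volume of 0.04680 L.
[OH^-] = 0.001445/0.04680 = 0.03088 M, so pOH = 1.51 and pH = 14.00 - 1.51 = 12.49.

12.49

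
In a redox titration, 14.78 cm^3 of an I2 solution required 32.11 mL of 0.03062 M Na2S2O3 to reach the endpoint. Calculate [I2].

0.0333 M

n(Na2S2O3) = 0.03062 x 0.03211 = 0.0009832 mol.
From the balanced equation, 2 mol Na2S2O3 reacts with 1 mol I2, so n(I2) = 0.0009832 x 1/2 = 0.0004916 mol.
[I2] = 0.0004916 / 0.01478 L = 0.0333 M.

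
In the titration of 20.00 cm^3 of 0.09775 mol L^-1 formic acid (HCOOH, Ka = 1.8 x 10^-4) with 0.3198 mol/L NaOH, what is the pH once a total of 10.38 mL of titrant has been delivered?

n(acid) = 0.09775 x 0.02000 = 0.001955 mol; n(NaOH) added = 0.3198 x 0.01038 = 0.003320 mol.
Base is in excess by 0.003320 - 0.001955 = 0.001365 mol in a total volume of 0.03038 L.
[OH^-] = 0.001365/0.03038 = 0.04492 M, so pOH = 1.35 and pH = 14.00 - 1.35 = 12.65.

12.65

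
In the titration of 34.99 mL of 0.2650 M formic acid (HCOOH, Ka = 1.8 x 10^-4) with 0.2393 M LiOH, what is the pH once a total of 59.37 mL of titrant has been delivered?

n(acid) = 0.2650 x 0.03499 = 0.009272 mol; n(LiOH) added = 0.2393 x 0.05937 = 0.01421 mol.
Base is in excess by 0.01421 - 0.009272 = 0.004935 mol in a total volume of 0.09436 L.
[OH^-] = 0.004935/0.09436 = 0.05230 M, so pOH = 1.28 and pH = 14.00 - 1.28 = 12.72.

12.72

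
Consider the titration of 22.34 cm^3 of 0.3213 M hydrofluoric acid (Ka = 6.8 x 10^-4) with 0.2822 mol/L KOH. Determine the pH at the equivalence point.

8.17

n(HF) = 0.3213 x 0.02234 = 0.007178 mol; V(KOH) at equivalence = 0.007178/0.2822 = 0.02544 L.
At equivalence all the acid is converted to F-; total volume = 0.02234 + 0.02544 = 0.04778 L, so [F-] = 0.007178/0.04778 = 0.1502 M.
Kb = Kw/Ka = 1.0e-14 / 6.8 x 10^-4 = 1.47e-11.
[OH^-] = sqrt(Kb x [F-]) = sqrt(1.47e-11 x 0.1502) = 1.49e-6 M.
pOH = 5.83, so pH = 14.00 - 5.83 = 8.17.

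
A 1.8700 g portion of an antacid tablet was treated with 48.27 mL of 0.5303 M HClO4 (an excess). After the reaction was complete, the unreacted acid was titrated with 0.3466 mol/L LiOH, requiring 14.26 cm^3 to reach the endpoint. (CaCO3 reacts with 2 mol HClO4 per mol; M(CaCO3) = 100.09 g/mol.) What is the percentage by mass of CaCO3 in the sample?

Total n(HClO4) added = 0.5303 x 0.04827 = 0.02560 mol.
n(LiOH) used = 0.3466 x 0.01426 = 0.004943 mol, which equals the excess n(HClO4).
So n(HClO4) consumed by the sample = 0.02560 - 0.004943 = 0.02066 mol.
n(CaCO3) = 0.02066 / 2 = 0.01033 mol.
mass CaCO3 = 0.01033 x 100.09 = 1.034 g, so %CaCO3 = 1.034/1.8700 x 100 = 55.3%.

55.3%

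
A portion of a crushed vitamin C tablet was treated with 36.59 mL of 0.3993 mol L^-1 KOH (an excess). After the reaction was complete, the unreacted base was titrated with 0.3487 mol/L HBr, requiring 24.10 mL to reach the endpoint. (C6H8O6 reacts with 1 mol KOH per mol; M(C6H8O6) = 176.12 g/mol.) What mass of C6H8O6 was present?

Total n(KOH) added = 0.3993 x 0.03659 = 0.01461 mol.
n(HBr) used = 0.3487 x 0.02410 = 0.008404 mol, which equals the excess n(KOH).
So n(KOH) consumed by the sample = 0.01461 - 0.008404 = 0.006207 mol.
n(C6H8O6) = 0.006207 / 1 = 0.006207 mol.
mass = 0.006207 mol x 176.12 g/mol = 1.09 g.

1.09 g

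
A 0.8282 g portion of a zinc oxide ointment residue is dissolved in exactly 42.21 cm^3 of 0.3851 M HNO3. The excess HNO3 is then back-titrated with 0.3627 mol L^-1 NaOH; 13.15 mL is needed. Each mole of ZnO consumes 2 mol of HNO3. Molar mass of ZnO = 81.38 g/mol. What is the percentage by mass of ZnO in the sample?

Total n(HNO3) added = 0.3851 x 0.04221 = 0.01626 mol.
n(NaOH) used = 0.3627 x 0.01315 = 0.004770 mol, which equals the excess n(HNO3).
So n(HNO3) consumed by the sample = 0.01626 - 0.004770 = 0.01149 mol.
n(ZnO) = 0.01149 / 2 = 0.005743 mol.
mass ZnO = 0.005743 x 81.38 = 0.4673 g, so %ZnO = 0.4673/0.8282 x 100 = 56.4%.

56.4%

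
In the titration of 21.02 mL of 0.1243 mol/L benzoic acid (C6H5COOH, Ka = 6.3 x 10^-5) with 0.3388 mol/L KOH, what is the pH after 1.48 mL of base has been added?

3.58

Initial n(C6H5COOH) = 0.1243 x 0.02102 = 0.002613 mol.
n(KOH) added = 0.3388 x 0.001480 = 0.0005014 mol, converting that many moles of C6H5COOH to C6H5COO-.
Remaining n(C6H5COOH) = 0.002111 mol; n(C6H5COO-) = 0.0005014 mol.
By Henderson-Hasselbalch, pH = pKa + log([A^-]/[HA]) = 4.20 + log(0.0005014/0.002111) = 4.20 + (-0.62) = 3.58.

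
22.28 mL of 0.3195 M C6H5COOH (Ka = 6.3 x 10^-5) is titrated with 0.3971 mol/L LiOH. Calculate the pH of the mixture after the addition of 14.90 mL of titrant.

4.89

Initial n(C6H5COOH) = 0.3195 x 0.02228 = 0.007118 mol.
n(LiOH) added = 0.3971 x 0.01490 = 0.005917 mol, converting that many moles of C6H5COOH to C6H5COO-.
Remaining n(C6H5COOH) = 0.001202 mol; n(C6H5COO-) = 0.005917 mol.
By Henderson-Hasselbalch, pH = pKa + log([A^-]/[HA]) = 4.20 + log(0.005917/0.001202) = 4.20 + (+0.69) = 4.89.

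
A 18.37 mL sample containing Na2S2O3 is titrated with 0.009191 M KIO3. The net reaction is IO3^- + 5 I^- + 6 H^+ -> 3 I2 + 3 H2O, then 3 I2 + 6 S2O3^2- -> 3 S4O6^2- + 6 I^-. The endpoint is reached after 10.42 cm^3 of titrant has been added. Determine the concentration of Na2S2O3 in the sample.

0.0313 M

n(KIO3) = 0.009191 x 0.01042 = 9.577e-5 mol.
From the balanced equation, 1 mol KIO3 reacts with 6 mol Na2S2O3, so n(Na2S2O3) = 9.577e-5 x 6/1 = 0.0005746 mol.
[Na2S2O3] = 0.0005746 / 0.01837 L = 0.0313 M.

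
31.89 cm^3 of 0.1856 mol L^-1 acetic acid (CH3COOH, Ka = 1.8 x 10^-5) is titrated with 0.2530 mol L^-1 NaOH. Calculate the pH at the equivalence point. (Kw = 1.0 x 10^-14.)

n(CH3COOH) = 0.1856 x 0.03189 = 0.005919 mol; V(NaOH) at equivalence = 0.005919/0.2530 = 0.02339 L.
At equivalence all the acid is converted to CH3COO-; total volume = 0.03189 + 0.02339 = 0.05528 L, so [CH3COO-] = 0.005919/0.05528 = 0.1071 M.
Kb = Kw/Ka = 1.0e-14 / 1.8 x 10^-5 = 5.56e-10.
[OH^-] = sqrt(Kb x [CH3COO-]) = sqrt(5.56e-10 x 0.1071) = 7.71e-6 M.
pOH = 5.11, so pH = 14.00 - 5.11 = 8.89.

8.89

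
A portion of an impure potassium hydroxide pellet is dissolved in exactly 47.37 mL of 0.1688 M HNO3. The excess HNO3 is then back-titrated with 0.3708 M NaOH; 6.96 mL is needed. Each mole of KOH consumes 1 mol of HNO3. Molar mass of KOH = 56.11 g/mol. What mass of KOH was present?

0.304 g

Total n(HNO3) added = 0.1688 x 0.04737 = 0.007996 mol.
n(NaOH) used = 0.3708 x 0.006960 = 0.002581 mol, which equals the excess n(HNO3).
So n(HNO3) consumed by the sample = 0.007996 - 0.002581 = 0.005415 mol.
n(KOH) = 0.005415 / 1 = 0.005415 mol.
mass = 0.005415 mol x 56.11 g/mol = 0.304 g.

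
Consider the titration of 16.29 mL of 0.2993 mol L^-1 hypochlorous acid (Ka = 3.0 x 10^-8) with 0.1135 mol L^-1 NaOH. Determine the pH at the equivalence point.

10.22

n(HClO) = 0.2993 x 0.01629 = 0.004876 mol; V(NaOH) at equivalence = 0.004876/0.1135 = 0.04296 L.
At equivalence all the acid is converted to ClO-; total volume = 0.01629 + 0.04296 = 0.05925 L, so [ClO-] = 0.004876/0.05925 = 0.08229 M.
Kb = Kw/Ka = 1.0e-14 / 3.0 x 10^-8 = 3.33e-7.
[OH^-] = sqrt(Kb x [ClO-]) = sqrt(3.33e-7 x 0.08229) = 0.000166 M.
pOH = 3.78, so pH = 14.00 - 3.78 = 10.22.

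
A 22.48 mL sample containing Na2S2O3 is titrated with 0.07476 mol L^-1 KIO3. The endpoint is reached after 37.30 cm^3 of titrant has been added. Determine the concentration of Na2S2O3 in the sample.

0.744 M

n(KIO3) = 0.07476 x 0.03730 = 0.002789 mol.
From the balanced equation, 1 mol KIO3 reacts with 6 mol Na2S2O3, so n(Na2S2O3) = 0.002789 x 6/1 = 0.01673 mol.
[Na2S2O3] = 0.01673 / 0.02248 L = 0.744 M.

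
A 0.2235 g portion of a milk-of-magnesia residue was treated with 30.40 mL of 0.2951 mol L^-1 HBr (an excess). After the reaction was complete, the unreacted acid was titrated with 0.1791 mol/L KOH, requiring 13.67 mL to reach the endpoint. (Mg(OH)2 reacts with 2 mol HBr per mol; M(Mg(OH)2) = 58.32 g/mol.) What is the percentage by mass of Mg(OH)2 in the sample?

Total n(HBr) added = 0.2951 x 0.03040 = 0.008971 mol.
n(KOH) used = 0.1791 x 0.01367 = 0.002448 mol, which equals the excess n(HBr).
So n(HBr) consumed by the sample = 0.008971 - 0.002448 = 0.006523 mol.
n(Mg(OH)2) = 0.006523 / 2 = 0.003261 mol.
mass Mg(OH)2 = 0.003261 x 58.32 = 0.1902 g, so %Mg(OH)2 = 0.1902/0.2235 x 100 = 85.1%.

85.1%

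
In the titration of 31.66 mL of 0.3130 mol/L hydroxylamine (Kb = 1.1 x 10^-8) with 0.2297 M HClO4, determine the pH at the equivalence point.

n(NH2OH) = 0.3130 x 0.03166 = 0.009910 mol; V(HClO4) at equivalence = 0.009910/0.2297 = 0.04314 L.
At equivalence the base is fully converted to NH3OH+; total volume = 0.07480 L, so [NH3OH+] = 0.009910/0.07480 = 0.1325 M.
Ka(NH3OH+) = Kw/Kb = 1.0e-14 / 1.1 x 10^-8 = 9.09e-7.
[H^+] = sqrt(Ka x [NH3OH+]) = sqrt(9.09e-7 x 0.1325) = 0.000347 M.
pH = -log(0.000347) = 3.46.

3.46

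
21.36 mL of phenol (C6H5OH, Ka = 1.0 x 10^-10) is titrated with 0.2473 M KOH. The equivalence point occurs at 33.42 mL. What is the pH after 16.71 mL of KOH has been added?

16.71 mL is exactly half the equivalence volume (33.42/2), i.e. the half-equivalence point.
There, n(HA) = n(A^-), so pH = pKa = -log(1.0 x 10^-10) = 10.00.

10.00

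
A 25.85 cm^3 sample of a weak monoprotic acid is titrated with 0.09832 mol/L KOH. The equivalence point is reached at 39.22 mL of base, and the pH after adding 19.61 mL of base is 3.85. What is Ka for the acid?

1.4 x 10^-4

19.61 mL is half of the equivalence volume, so this is the half-equivalence point where [HA] = [A^-].
At half-equivalence pH = pKa, so pKa = 3.85.
Ka = 10^(-3.85) = 1.4 x 10^-4.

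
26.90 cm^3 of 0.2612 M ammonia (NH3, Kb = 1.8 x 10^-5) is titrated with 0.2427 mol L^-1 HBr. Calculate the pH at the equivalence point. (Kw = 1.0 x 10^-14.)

5.08

n(NH3) = 0.2612 x 0.02690 = 0.007026 mol; V(HBr) at equivalence = 0.007026/0.2427 = 0.02895 L.
At equivalence the base is fully converted to NH4+; total volume = 0.05585 L, so [NH4+] = 0.007026/0.05585 = 0.1258 M.
Ka(NH4+) = Kw/Kb = 1.0e-14 / 1.8 x 10^-5 = 5.56e-10.
[H^+] = sqrt(Ka x [NH4+]) = sqrt(5.56e-10 x 0.1258) = 8.36e-6 M.
pH = -log(8.36e-6) = 5.08.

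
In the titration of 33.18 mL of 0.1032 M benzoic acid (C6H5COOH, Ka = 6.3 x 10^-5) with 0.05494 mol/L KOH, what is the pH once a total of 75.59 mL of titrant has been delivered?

n(acid) = 0.1032 x 0.03318 = 0.003424 mol; n(KOH) added = 0.05494 x 0.07559 = 0.004153 mol.
Base is in excess by 0.004153 - 0.003424 = 0.0007287 mol in a total volume of 0.1088 L.
[OH^-] = 0.0007287/0.1088 = 0.006700 M, so pOH = 2.17 and pH = 14.00 - 2.17 = 11.83.

11.83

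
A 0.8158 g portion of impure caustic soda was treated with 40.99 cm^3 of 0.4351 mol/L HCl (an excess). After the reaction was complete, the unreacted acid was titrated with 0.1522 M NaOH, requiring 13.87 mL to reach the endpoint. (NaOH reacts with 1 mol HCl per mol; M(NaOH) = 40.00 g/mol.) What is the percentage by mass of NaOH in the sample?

77.1%

Total n(HCl) added = 0.4351 x 0.04099 = 0.01783 mol.
n(NaOH) used = 0.1522 x 0.01387 = 0.002111 mol, which equals the excess n(HCl).
So n(HCl) consumed by the sample = 0.01783 - 0.002111 = 0.01572 mol.
n(NaOH) = 0.01572 / 1 = 0.01572 mol.
mass NaOH = 0.01572 x 40.00 = 0.6289 g, so %NaOH = 0.6289/0.8158 x 100 = 77.1%.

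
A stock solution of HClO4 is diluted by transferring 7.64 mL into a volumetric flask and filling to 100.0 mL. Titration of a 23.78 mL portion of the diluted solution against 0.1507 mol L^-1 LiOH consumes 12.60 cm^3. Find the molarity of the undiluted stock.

n(LiOH) = 0.1507 x 0.01260 = 0.001899 mol.
n(HClO4) in the aliquot = 0.001899 mol.
[diluted HClO4] = 0.001899 / 0.02378 = 0.07985 M.
Dilution factor = 100.0/7.640 = 13.09, so [stock] = 0.07985 x 13.09 = 1.05 M.

1.05 M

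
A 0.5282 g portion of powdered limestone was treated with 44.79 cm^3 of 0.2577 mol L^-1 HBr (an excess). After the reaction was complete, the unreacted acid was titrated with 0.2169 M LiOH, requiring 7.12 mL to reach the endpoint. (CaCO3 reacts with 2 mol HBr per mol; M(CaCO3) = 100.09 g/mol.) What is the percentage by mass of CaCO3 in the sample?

94.7%

Total n(HBr) added = 0.2577 x 0.04479 = 0.01154 mol.
n(LiOH) used = 0.2169 x 0.007120 = 0.001544 mol, which equals the excess n(HBr).
So n(HBr) consumed by the sample = 0.01154 - 0.001544 = 0.009998 mol.
n(CaCO3) = 0.009998 / 2 = 0.004999 mol.
mass CaCO3 = 0.004999 x 100.09 = 0.5004 g, so %CaCO3 = 0.5004/0.5282 x 100 = 94.7%.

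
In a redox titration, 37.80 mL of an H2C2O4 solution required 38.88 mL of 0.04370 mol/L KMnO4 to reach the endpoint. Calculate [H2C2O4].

n(KMnO4) = 0.04370 x 0.03888 = 0.001699 mol.
From the balanced equation, 2 mol KMnO4 reacts with 5 mol H2C2O4, so n(H2C2O4) = 0.001699 x 5/2 = 0.004248 mol.
[H2C2O4] = 0.004248 / 0.03780 L = 0.112 M.

0.112 M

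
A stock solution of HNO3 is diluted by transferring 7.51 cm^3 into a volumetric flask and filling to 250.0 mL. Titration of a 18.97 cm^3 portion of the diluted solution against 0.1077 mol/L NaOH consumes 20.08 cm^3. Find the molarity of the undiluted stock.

3.80 M

n(NaOH) = 0.1077 x 0.02008 = 0.002163 mol.
n(HNO3) in the aliquot = 0.002163 mol.
[diluted HNO3] = 0.002163 / 0.01897 = 0.1140 M.
Dilution factor = 250.0/7.510 = 33.29, so [stock] = 0.1140 x 33.29 = 3.80 M.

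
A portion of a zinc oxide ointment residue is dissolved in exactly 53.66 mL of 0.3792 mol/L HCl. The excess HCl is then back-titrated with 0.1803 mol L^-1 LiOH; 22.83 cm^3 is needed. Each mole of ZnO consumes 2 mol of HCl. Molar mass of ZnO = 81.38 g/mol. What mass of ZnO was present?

0.660 g

Total n(HCl) added = 0.3792 x 0.05366 = 0.02035 mol.
n(LiOH) used = 0.1803 x 0.02283 = 0.004116 mol, which equals the excess n(HCl).
So n(HCl) consumed by the sample = 0.02035 - 0.004116 = 0.01623 mol.
n(ZnO) = 0.01623 / 2 = 0.008116 mol.
mass = 0.008116 mol x 81.38 g/mol = 0.660 g.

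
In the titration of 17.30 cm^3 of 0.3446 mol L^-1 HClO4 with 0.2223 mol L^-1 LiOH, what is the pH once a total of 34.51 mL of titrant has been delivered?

12.52

n(acid) = 0.3446 x 0.01730 = 0.005962 mol; n(LiOH) added = 0.2223 x 0.03451 = 0.007672 mol.
Base is in excess by 0.007672 - 0.005962 = 0.001710 mol in a total volume of 0.05181 L.
[OH^-] = 0.001710/0.05181 = 0.03301 M, so pOH = 1.48 and pH = 14.00 - 1.48 = 12.52.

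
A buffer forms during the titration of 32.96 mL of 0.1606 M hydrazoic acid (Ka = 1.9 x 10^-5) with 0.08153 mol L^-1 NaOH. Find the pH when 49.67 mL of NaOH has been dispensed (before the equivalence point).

5.23

Initial n(HN3) = 0.1606 x 0.03296 = 0.005293 mol.
n(NaOH) added = 0.08153 x 0.04967 = 0.004050 mol, converting that many moles of HN3 to N3-.
Remaining n(HN3) = 0.001244 mol; n(N3-) = 0.004050 mol.
By Henderson-Hasselbalch, pH = pKa + log([A^-]/[HA]) = 4.72 + log(0.004050/0.001244) = 4.72 + (+0.51) = 5.23.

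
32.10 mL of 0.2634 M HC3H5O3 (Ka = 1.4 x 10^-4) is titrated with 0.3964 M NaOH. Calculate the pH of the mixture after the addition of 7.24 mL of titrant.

Initial n(HC3H5O3) = 0.2634 x 0.03210 = 0.008455 mol.
n(NaOH) added = 0.3964 x 0.007240 = 0.002870 mol, converting that many moles of HC3H5O3 to C3H5O3-.
Remaining n(HC3H5O3) = 0.005585 mol; n(C3H5O3-) = 0.002870 mol.
By Henderson-Hasselbalch, pH = pKa + log([A^-]/[HA]) = 3.85 + log(0.002870/0.005585) = 3.85 + (-0.29) = 3.56.

3.56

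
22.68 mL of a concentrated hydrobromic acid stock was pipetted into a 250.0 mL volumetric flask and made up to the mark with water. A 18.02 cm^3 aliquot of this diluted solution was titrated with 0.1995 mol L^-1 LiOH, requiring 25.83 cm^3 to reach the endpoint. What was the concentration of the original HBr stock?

n(LiOH) = 0.1995 x 0.02583 = 0.005153 mol.
n(HBr) in the aliquot = 0.005153 mol.
[diluted HBr] = 0.005153 / 0.01802 = 0.2860 M.
Dilution factor = 250.0/22.68 = 11.02, so [stock] = 0.2860 x 11.02 = 3.15 M.

3.15 M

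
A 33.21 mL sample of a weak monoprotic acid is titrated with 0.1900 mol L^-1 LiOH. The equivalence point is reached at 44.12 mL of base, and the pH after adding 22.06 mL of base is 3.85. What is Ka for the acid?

1.4 x 10^-4

22.06 mL is half of the equivalence volume, so this is the half-equivalence point where [HA] = [A^-].
At half-equivalence pH = pKa, so pKa = 3.85.
Ka = 10^(-3.85) = 1.4 x 10^-4.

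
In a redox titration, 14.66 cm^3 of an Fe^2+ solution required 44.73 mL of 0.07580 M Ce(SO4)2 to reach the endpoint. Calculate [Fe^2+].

n(Ce(SO4)2) = 0.07580 x 0.04473 = 0.003391 mol.
From the balanced equation, 1 mol Ce(SO4)2 reacts with 1 mol Fe^2+, so n(Fe^2+) = 0.003391 x 1/1 = 0.003391 mol.
[Fe^2+] = 0.003391 / 0.01466 L = 0.231 M.

0.231 M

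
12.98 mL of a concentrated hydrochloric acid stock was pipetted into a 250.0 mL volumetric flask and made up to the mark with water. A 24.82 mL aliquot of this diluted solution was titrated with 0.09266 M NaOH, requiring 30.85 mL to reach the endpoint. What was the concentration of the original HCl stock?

n(NaOH) = 0.09266 x 0.03085 = 0.002859 mol.
n(HCl) in the aliquot = 0.002859 mol.
[diluted HCl] = 0.002859 / 0.02482 = 0.1152 M.
Dilution factor = 250.0/12.98 = 19.26, so [stock] = 0.1152 x 19.26 = 2.22 M.

2.22 M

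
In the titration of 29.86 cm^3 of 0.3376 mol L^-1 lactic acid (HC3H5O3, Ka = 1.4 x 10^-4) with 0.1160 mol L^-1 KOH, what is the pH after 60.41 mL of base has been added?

4.21

Initial n(HC3H5O3) = 0.3376 x 0.02986 = 0.01008 mol.
n(KOH) added = 0.1160 x 0.06041 = 0.007008 mol, converting that many moles of HC3H5O3 to C3H5O3-.
Remaining n(HC3H5O3) = 0.003073 mol; n(C3H5O3-) = 0.007008 mol.
By Henderson-Hasselbalch, pH = pKa + log([A^-]/[HA]) = 3.85 + log(0.007008/0.003073) = 3.85 + (+0.36) = 4.21.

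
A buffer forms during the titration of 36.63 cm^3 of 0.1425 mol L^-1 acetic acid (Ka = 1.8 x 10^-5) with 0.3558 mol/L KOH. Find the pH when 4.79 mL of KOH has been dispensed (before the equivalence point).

4.43

Initial n(CH3COOH) = 0.1425 x 0.03663 = 0.005220 mol.
n(KOH) added = 0.3558 x 0.004790 = 0.001704 mol, converting that many moles of CH3COOH to CH3COO-.
Remaining n(CH3COOH) = 0.003515 mol; n(CH3COO-) = 0.001704 mol.
By Henderson-Hasselbalch, pH = pKa + log([A^-]/[HA]) = 4.74 + log(0.001704/0.003515) = 4.74 + (-0.31) = 4.43.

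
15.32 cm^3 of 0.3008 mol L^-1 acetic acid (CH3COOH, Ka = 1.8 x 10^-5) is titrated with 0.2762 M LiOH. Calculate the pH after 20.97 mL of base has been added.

12.51

n(acid) = 0.3008 x 0.01532 = 0.004608 mol; n(LiOH) added = 0.2762 x 0.02097 = 0.005792 mol.
Base is in excess by 0.005792 - 0.004608 = 0.001184 mol in a total volume of 0.03629 L.
[OH^-] = 0.001184/0.03629 = 0.03262 M, so pOH = 1.49 and pH = 14.00 - 1.49 = 12.51.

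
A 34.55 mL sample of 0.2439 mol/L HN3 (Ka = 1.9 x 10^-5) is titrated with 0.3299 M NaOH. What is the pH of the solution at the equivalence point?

n(HN3) = 0.2439 x 0.03455 = 0.008427 mol; V(NaOH) at equivalence = 0.008427/0.3299 = 0.02554 L.
At equivalence all the acid is converted to N3-; total volume = 0.03455 + 0.02554 = 0.06009 L, so [N3-] = 0.008427/0.06009 = 0.1402 M.
Kb = Kw/Ka = 1.0e-14 / 1.9 x 10^-5 = 5.26e-10.
[OH^-] = sqrt(Kb x [N3-]) = sqrt(5.26e-10 x 0.1402) = 8.59e-6 M.
pOH = 5.07, so pH = 14.00 - 5.07 = 8.93.

8.93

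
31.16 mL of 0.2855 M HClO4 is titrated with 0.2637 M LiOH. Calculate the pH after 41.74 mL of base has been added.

n(acid) = 0.2855 x 0.03116 = 0.008896 mol; n(LiOH) added = 0.2637 x 0.04174 = 0.01101 mol.
Base is in excess by 0.01101 - 0.008896 = 0.002111 mol in a total volume of 0.07290 L.
[OH^-] = 0.002111/0.07290 = 0.02895 M, so pOH = 1.54 and pH = 14.00 - 1.54 = 12.46.

12.46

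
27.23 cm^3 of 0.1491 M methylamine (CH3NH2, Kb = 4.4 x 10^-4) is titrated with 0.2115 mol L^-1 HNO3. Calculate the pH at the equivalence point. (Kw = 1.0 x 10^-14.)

5.85

n(CH3NH2) = 0.1491 x 0.02723 = 0.004060 mol; V(HNO3) at equivalence = 0.004060/0.2115 = 0.01920 L.
At equivalence the base is fully converted to CH3NH3+; total volume = 0.04643 L, so [CH3NH3+] = 0.004060/0.04643 = 0.08745 M.
Ka(CH3NH3+) = Kw/Kb = 1.0e-14 / 4.4 x 10^-4 = 2.27e-11.
[H^+] = sqrt(Ka x [CH3NH3+]) = sqrt(2.27e-11 x 0.08745) = 1.41e-6 M.
pH = -log(1.41e-6) = 5.85.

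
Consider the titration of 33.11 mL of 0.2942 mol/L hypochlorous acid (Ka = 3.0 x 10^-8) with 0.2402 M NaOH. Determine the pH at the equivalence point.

10.32

n(HClO) = 0.2942 x 0.03311 = 0.009741 mol; V(NaOH) at equivalence = 0.009741/0.2402 = 0.04055 L.
At equivalence all the acid is converted to ClO-; total volume = 0.03311 + 0.04055 = 0.07366 L, so [ClO-] = 0.009741/0.07366 = 0.1322 M.
Kb = Kw/Ka = 1.0e-14 / 3.0 x 10^-8 = 3.33e-7.
[OH^-] = sqrt(Kb x [ClO-]) = sqrt(3.33e-7 x 0.1322) = 0.000210 M.
pOH = 3.68, so pH = 14.00 - 3.68 = 10.32.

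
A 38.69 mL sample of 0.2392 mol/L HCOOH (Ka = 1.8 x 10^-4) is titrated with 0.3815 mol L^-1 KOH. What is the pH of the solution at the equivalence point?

8.46

n(HCOOH) = 0.2392 x 0.03869 = 0.009255 mol; V(KOH) at equivalence = 0.009255/0.3815 = 0.02426 L.
At equivalence all the acid is converted to HCOO-; total volume = 0.03869 + 0.02426 = 0.06295 L, so [HCOO-] = 0.009255/0.06295 = 0.1470 M.
Kb = Kw/Ka = 1.0e-14 / 1.8 x 10^-4 = 5.56e-11.
[OH^-] = sqrt(Kb x [HCOO-]) = sqrt(5.56e-11 x 0.1470) = 2.86e-6 M.
pOH = 5.54, so pH = 14.00 - 5.54 = 8.46.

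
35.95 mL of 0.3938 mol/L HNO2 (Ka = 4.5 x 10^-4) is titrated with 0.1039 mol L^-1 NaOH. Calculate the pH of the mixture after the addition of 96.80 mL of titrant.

3.74

Initial n(HNO2) = 0.3938 x 0.03595 = 0.01416 mol.
n(NaOH) added = 0.1039 x 0.09680 = 0.01006 mol, converting that many moles of HNO2 to NO2-.
Remaining n(HNO2) = 0.004100 mol; n(NO2-) = 0.01006 mol.
By Henderson-Hasselbalch, pH = pKa + log([A^-]/[HA]) = 3.35 + log(0.01006/0.004100) = 3.35 + (+0.39) = 3.74.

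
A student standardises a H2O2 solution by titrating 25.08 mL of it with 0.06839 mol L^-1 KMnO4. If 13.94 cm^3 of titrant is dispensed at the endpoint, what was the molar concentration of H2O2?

0.0950 M

n(KMnO4) = 0.06839 x 0.01394 = 0.0009534 mol.
From the balanced equation, 2 mol KMnO4 reacts with 5 mol H2O2, so n(H2O2) = 0.0009534 x 5/2 = 0.002383 mol.
[H2O2] = 0.002383 / 0.02508 L = 0.0950 M.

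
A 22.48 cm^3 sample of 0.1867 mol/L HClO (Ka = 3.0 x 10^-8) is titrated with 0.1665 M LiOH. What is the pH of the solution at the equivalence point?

10.23

n(HClO) = 0.1867 x 0.02248 = 0.004197 mol; V(LiOH) at equivalence = 0.004197/0.1665 = 0.02521 L.
At equivalence all the acid is converted to ClO-; total volume = 0.02248 + 0.02521 = 0.04769 L, so [ClO-] = 0.004197/0.04769 = 0.08801 M.
Kb = Kw/Ka = 1.0e-14 / 3.0 x 10^-8 = 3.33e-7.
[OH^-] = sqrt(Kb x [ClO-]) = sqrt(3.33e-7 x 0.08801) = 0.000171 M.
pOH = 3.77, so pH = 14.00 - 3.77 = 10.23.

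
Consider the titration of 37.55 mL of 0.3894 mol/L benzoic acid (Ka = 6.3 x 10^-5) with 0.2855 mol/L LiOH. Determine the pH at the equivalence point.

n(C6H5COOH) = 0.3894 x 0.03755 = 0.01462 mol; V(LiOH) at equivalence = 0.01462/0.2855 = 0.05122 L.
At equivalence all the acid is converted to C6H5COO-; total volume = 0.03755 + 0.05122 = 0.08877 L, so [C6H5COO-] = 0.01462/0.08877 = 0.1647 M.
Kb = Kw/Ka = 1.0e-14 / 6.3 x 10^-5 = 1.59e-10.
[OH^-] = sqrt(Kb x [C6H5COO-]) = sqrt(1.59e-10 x 0.1647) = 5.11e-6 M.
pOH = 5.29, so pH = 14.00 - 5.29 = 8.71.

8.71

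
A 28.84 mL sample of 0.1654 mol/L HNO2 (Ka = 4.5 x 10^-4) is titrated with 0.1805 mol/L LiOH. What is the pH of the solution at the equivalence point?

8.14

n(HNO2) = 0.1654 x 0.02884 = 0.004770 mol; V(LiOH) at equivalence = 0.004770/0.1805 = 0.02643 L.
At equivalence all the acid is converted to NO2-; total volume = 0.02884 + 0.02643 = 0.05527 L, so [NO2-] = 0.004770/0.05527 = 0.08631 M.
Kb = Kw/Ka = 1.0e-14 / 4.5 x 10^-4 = 2.22e-11.
[OH^-] = sqrt(Kb x [NO2-]) = sqrt(2.22e-11 x 0.08631) = 1.38e-6 M.
pOH = 5.86, so pH = 14.00 - 5.86 = 8.14.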